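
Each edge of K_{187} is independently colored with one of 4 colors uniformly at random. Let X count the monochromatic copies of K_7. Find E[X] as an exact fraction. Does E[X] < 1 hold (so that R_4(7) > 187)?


E[X] = C(187, 7) · 4^{1 − 21} = 1416167483302 · 4^{−20} = 1416167483302/1099511627776.
As a reduced fraction: E[X] = 708083741651/549755813888 ≈ 1.2880.
Is E[X] < 1? NO.
Since E[X] ≥ 1, the first-moment bound is inconclusive at n = 187; it does NOT by itself certify R_4(7) > 187.

E[X] = 708083741651/549755813888 ≈ 1.2880; E[X] ≥ 1; first-moment method inconclusive here.


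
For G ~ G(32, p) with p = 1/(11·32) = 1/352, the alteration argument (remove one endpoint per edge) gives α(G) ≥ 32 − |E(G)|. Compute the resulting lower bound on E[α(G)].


E[|E(G)|] = C(32, 2)·p = 496 · (1/352) = 31/22.
E[α(G)] ≥ n − E[|E(G)|] = 32 − 31/22 = 673/22.
Numerically: ≈ 30.59091.
(This is only a lower bound; the true E[α(G)] may be larger.)

E[α(G)] ≥ 673/22 ≈ 30.59091.


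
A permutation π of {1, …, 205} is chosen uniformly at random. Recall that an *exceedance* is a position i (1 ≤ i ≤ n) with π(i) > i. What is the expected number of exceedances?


Write X = Σ_{i=1}^{205} X_i, where X_i = 1_{π(i) > i}.
For each fixed i, π(i) is uniform over {1, …, 205} (marginal of a uniform permutation), so P[π(i) > i] = (n − i)/n. Summing: Σ_{i=1}^{205} (n − i)/n = (0 + 1 + … + 204)/205 = 205(205 − 1)/(2·205) = (205 − 1)/2.
Hence E[X] = Σ_{i=1}^{205} (205 − i)/205 = 102 ≈ 102.000.

E[X] = 102 = 102.000.


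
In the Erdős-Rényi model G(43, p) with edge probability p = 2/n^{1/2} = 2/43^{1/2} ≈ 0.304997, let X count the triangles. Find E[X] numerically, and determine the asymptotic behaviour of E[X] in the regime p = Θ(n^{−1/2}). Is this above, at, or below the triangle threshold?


Number of potential triangles: C(43, 3) = 12341.
Each occurs with probability p³ ≈ (0.304997)³ ≈ 2.83718270e-02.
By linearity: E[X] = C(43, 3)·p³ ≈ 12341 · 2.83718270e-02 ≈ 350.136717.
Since α = 1/2 < 1, p = c/n^{1/2} ≫ 1/n is above the triangle threshold p ~ 1/n. Asymptotically E[X] ~ (c³/6)·n^{3(1−α)} = (2³/6)·n^{1.5} → ∞; triangles are abundant w.h.p.

E[X] ≈ 350.136717; in regime p = Θ(1/n^{1/2}) E[X] diverges (above the triangle threshold p ~ 1/n).


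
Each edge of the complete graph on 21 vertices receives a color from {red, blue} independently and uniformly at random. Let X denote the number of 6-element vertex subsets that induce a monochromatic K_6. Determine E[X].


Let X = Σ_S X_S over the C(21, 6) = 54264 subsets S of size 6, where X_S = 1 if the K_6 on S is monochromatic.
For a fixed S, the K_6 on S has C(6, 2) = 15 edges. P[all 15 edges red] = (1/2)^15, and likewise for blue, so P[monochromatic] = 2·(1/2)^15 = 2^{1 − 15} = 1/16384.
By linearity of expectation: E[X] = C(21, 6) · 2^{1 − 15} = 54264 · 1/16384 = 6783/2048.
Numerically: E[X] ≈ 3.31201.

E[X] = C(21,6)·2^(1−C(6,2)) = 6783/2048 ≈ 3.31201.


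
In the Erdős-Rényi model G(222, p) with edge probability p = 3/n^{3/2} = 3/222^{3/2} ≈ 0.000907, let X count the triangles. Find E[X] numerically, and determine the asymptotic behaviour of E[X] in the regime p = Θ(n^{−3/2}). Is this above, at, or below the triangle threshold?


Number of potential triangles: C(222, 3) = 1798940.
Each occurs with probability p³ ≈ (0.000907)³ ≈ 7.460628e-10.
By linearity: E[X] = C(222, 3)·p³ ≈ 1798940 · 7.460628e-10 ≈ 0.0013.
Since α = 3/2 > 1, p = c/n^{3/2} = o(1/n) is below the triangle threshold p ~ 1/n. Asymptotically E[X] ~ (c³/6)·n^{3(1−α)} = (3³/6)·n^{-1.5} → 0, so by Markov's inequality G has no triangles w.h.p.

E[X] ≈ 0.0013; in regime p = Θ(1/n^{3/2}) E[X] tends to 0 (below the triangle threshold p ~ 1/n).


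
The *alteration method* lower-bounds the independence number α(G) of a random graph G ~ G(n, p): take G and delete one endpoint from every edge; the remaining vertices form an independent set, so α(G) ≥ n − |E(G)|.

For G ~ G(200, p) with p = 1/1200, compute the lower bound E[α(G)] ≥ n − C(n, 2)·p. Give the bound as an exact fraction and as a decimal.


E[|E(G)|] = C(200, 2)·p = 19900 · (1/1200) = 199/12.
E[α(G)] ≥ n − E[|E(G)|] = 200 − 199/12 = 2201/12.
Numerically: ≈ 183.41667.
(This is only a lower bound; the true E[α(G)] may be larger.)

E[α(G)] ≥ 2201/12 ≈ 183.41667.


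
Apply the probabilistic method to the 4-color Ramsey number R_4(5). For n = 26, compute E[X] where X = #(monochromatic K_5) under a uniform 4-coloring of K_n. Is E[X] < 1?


E[X] = C(26, 5) · 4^{1 − 10} = 65780 · 4^{−9} = 65780/262144.
As a reduced fraction: E[X] = 16445/65536 ≈ 0.2509.
Is E[X] < 1? YES.
Since E[X] < 1, there exists a 4-coloring of K_{26} with no monochromatic K_5; hence R_4(5) > 26.

E[X] = 16445/65536 ≈ 0.2509; E[X] < 1, so R_4(5) > 26.


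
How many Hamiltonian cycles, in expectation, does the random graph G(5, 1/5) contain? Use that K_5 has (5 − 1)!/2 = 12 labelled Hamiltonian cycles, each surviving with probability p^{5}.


K_5 has (5 − 1)!/2 = 12 labelled Hamiltonian cycles.
For each such Hamiltonian cycle H, let X_H = 1 if all 5 edges of H are present in G. Then P[X_H = 1] = p^{5} = (1/5)^{5} = 1/3125.
By linearity of expectation: E[X] = Σ_H E[X_H] = 12 · p^{5} = 12 · 1/3125 = 12/3125.
Numerically: E[X] ≈ 0.00384.

E[X] = 12 · (1/5)^{5} = 12/3125 ≈ 0.00384.


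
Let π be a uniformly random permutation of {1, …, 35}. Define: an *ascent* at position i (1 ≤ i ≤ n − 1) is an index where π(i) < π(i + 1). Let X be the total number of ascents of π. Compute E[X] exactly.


Write X = Σ X_I over i = 1, …, 34, with X_I the indicator of one ascent.
There are 34 indicators.
For each fixed i, the pair (π(i), π(i+1)) is a uniformly random ordered pair of distinct values from {1, …, 35}; by symmetry P[π(i) < π(i+1)] = 1/2.
By linearity: E[X] = 34 · (1/2) = (35 − 1) · (1/2) = 17 ≈ 17.000.

E[X] = 17 = 17.000.


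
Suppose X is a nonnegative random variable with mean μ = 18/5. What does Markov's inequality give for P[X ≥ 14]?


μ = E[X] = 18/5, a = 14.
Markov: P[X ≥ 14] ≤ μ/a = (18/5)/14 = 9/35.
Numerically: ≈ 0.2571.
(Since a = 14 > μ = 3.6000, the bound 9/35 is < 1 and informative.)

P[X ≥ 14] ≤ 9/35 ≈ 0.2571.


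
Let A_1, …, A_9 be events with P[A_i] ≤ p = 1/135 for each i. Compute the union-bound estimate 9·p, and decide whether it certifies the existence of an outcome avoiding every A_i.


Union bound: P[∪_{i=1}^{9} A_i] ≤ Σ_i P[A_i] ≤ 9·p = 9·(1/135) = 1/15.
Numerically: 1/15 ≈ 0.0667.
Is 1/15 < 1? YES.
Since P[∪ A_i] ≤ 1/15 < 1, the complement has P[∩ A_i^c] ≥ 1 − 1/15 = 14/15 > 0, so some outcome avoids every A_i.

9·p = 1/15 ≈ 0.0667; existence CERTIFIED by the union bound.


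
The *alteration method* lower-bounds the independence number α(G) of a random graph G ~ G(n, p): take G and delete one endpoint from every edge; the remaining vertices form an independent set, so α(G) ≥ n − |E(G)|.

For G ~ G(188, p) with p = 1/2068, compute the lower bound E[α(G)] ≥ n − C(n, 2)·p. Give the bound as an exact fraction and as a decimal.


E[|E(G)|] = C(188, 2)·p = 17578 · (1/2068) = 17/2.
E[α(G)] ≥ n − E[|E(G)|] = 188 − 17/2 = 359/2.
Numerically: ≈ 179.50000.
(This is only a lower bound; the true E[α(G)] may be larger.)

E[α(G)] ≥ 359/2 ≈ 179.50000.


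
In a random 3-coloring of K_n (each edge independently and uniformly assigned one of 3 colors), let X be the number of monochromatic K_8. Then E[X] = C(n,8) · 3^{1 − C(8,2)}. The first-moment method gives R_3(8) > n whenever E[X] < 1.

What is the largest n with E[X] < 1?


We need C(n, 8) · 3^{1 − 28} < 1, i.e. C(n, 8) < 3^{28 − 1} = 7625597484987.
Check values of n near the boundary:
  n = 151: C(151, 8) = 5551321138650; 5551321138650 < 7625597484987? YES
  n = 152: C(152, 8) = 5859727868575; 5859727868575 < 7625597484987? YES
  n = 153: C(153, 8) = 6183023199255; 6183023199255 < 7625597484987? YES
  n = 154: C(154, 8) = 6521818990995; 6521818990995 < 7625597484987? YES
  n = 155: C(155, 8) = 6876747915675; 6876747915675 < 7625597484987? YES
  n = 156: C(156, 8) = 7248464019225; 7248464019225 < 7625597484987? YES
  n = 157: C(157, 8) = 7637643295425; 7637643295425 < 7625597484987? NO
  n = 158: C(158, 8) = 8044984271181; 8044984271181 < 7625597484987? NO
The largest n with C(n, 8) < 7625597484987 is n = 156 (where E[X] = 805384891025/847288609443 ≈ 0.9505437). Hence R_3(8) > 156, i.e. R_3(8) ≥ 157.

Largest n = 156; hence R_3(8) > 156.


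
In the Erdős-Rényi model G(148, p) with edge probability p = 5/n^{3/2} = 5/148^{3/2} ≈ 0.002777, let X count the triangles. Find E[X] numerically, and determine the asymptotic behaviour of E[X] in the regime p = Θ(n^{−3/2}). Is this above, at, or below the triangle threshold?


Number of potential triangles: C(148, 3) = 529396.
Each occurs with probability p³ ≈ (0.002777)³ ≈ 2.141570e-08.
By linearity: E[X] = C(148, 3)·p³ ≈ 529396 · 2.141570e-08 ≈ 0.0113.
Since α = 3/2 > 1, p = c/n^{3/2} = o(1/n) is below the triangle threshold p ~ 1/n. Asymptotically E[X] ~ (c³/6)·n^{3(1−α)} = (5³/6)·n^{-1.5} → 0, so by Markov's inequality G has no triangles w.h.p.

E[X] ≈ 0.0113; in regime p = Θ(1/n^{3/2}) E[X] tends to 0 (below the triangle threshold p ~ 1/n).


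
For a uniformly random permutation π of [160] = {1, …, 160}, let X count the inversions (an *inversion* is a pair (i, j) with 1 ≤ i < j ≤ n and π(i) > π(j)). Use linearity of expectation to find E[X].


Write X = Σ X_I over the C(160, 2) = 12720 pairs i < j, with X_I the indicator of one inversion.
There are 12720 indicators.
For each fixed pair i < j, the values π(i) and π(j) are two distinct elements of {1, …, 160} in uniformly random order; by symmetry P[π(i) > π(j)] = 1/2.
By linearity: E[X] = 12720 · (1/2) = C(160, 2) · (1/2) = 12720/2 = 6360 ≈ 6360.000.

E[X] = 6360 = 6360.000.


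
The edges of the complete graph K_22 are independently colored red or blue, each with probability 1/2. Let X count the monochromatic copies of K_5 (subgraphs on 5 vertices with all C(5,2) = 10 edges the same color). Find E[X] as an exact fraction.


Let X = Σ_S X_S over the C(22, 5) = 26334 subsets S of size 5, where X_S = 1 if the K_5 on S is monochromatic.
For a fixed S, the K_5 on S has C(5, 2) = 10 edges. P[all 10 edges red] = (1/2)^10, and likewise for blue, so P[monochromatic] = 2·(1/2)^10 = 2^{1 − 10} = 1/512.
By linearity of expectation: E[X] = C(22, 5) · 2^{1 − 10} = 26334 · 1/512 = 13167/256.
Numerically: E[X] ≈ 51.4336.

E[X] = C(22,5)·2^(1−C(5,2)) = 13167/256 ≈ 51.4336.


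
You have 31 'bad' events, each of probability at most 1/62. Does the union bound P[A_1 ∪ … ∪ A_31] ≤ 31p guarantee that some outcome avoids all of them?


Union bound: P[∪_{i=1}^{31} A_i] ≤ Σ_i P[A_i] ≤ 31·p = 31·(1/62) = 1/2.
Numerically: 1/2 ≈ 0.500000.
Is 1/2 < 1? YES.
Since P[∪ A_i] ≤ 1/2 < 1, the complement has P[∩ A_i^c] ≥ 1 − 1/2 = 1/2 > 0, so some outcome avoids every A_i.

31·p = 1/2 ≈ 0.500000; existence CERTIFIED by the union bound.


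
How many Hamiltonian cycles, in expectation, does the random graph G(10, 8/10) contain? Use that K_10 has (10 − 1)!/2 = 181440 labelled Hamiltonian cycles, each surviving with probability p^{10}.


K_10 has (10 − 1)!/2 = 181440 labelled Hamiltonian cycles.
For each such Hamiltonian cycle H, let X_H = 1 if all 10 edges of H are present in G. Then P[X_H = 1] = p^{10} = (4/5)^{10} = 1048576/9765625.
By linearity: E[X] = Σ_H E[X_H] = 181440 · p^{10} = 181440 · 1048576/9765625 = 38050725888/1953125.
Numerically: E[X] ≈ 1.95e+04.

E[X] = 181440 · (4/5)^{10} = 38050725888/1953125 ≈ 1.95e+04.


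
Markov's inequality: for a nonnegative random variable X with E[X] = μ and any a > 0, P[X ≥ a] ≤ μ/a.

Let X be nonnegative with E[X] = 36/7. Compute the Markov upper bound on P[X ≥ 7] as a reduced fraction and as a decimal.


μ = E[X] = 36/7, a = 7.
Markov: P[X ≥ 7] ≤ μ/a = (36/7)/7 = 36/49.
Numerically: ≈ 0.7347.
(Since a = 7 > μ = 5.1429, the bound 36/49 is < 1 and informative.)

P[X ≥ 7] ≤ 36/49 ≈ 0.7347.


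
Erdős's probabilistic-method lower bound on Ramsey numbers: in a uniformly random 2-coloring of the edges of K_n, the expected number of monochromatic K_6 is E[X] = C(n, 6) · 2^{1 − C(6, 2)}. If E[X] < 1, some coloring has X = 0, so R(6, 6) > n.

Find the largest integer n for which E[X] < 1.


We need C(n, 6) · 2^{1 − 15} < 1, i.e. C(n, 6) < 2^{15 − 1} = 16384.
Check values of n near the boundary:
  n = 12: C(12, 6) = 924; 924 < 16384? YES
  n = 13: C(13, 6) = 1716; 1716 < 16384? YES
  n = 14: C(14, 6) = 3003; 3003 < 16384? YES
  n = 15: C(15, 6) = 5005; 5005 < 16384? YES
  n = 16: C(16, 6) = 8008; 8008 < 16384? YES
  n = 17: C(17, 6) = 12376; 12376 < 16384? YES
  n = 18: C(18, 6) = 18564; 18564 < 16384? NO
  n = 19: C(19, 6) = 27132; 27132 < 16384? NO
  n = 20: C(20, 6) = 38760; 38760 < 16384? NO
The largest n with C(n, 6) < 16384 is n = 17 (where E[X] = 1547/2048 ≈ 0.7554). Hence R(6, 6) > 17, i.e. R(6, 6) ≥ 18.

Largest n = 17; hence R(6, 6) > 17.


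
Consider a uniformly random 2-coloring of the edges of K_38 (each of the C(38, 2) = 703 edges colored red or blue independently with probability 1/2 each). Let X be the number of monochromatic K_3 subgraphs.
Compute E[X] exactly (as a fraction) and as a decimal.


Let X = Σ_S X_S over the C(38, 3) = 8436 subsets S of size 3, where X_S = 1 if the K_3 on S is monochromatic.
For a fixed S, the K_3 on S has C(3, 2) = 3 edges. P[all 3 edges red] = (1/2)^3, and likewise for blue, so P[monochromatic] = 2·(1/2)^3 = 2^{1 − 3} = 1/4.
By linearity: E[X] = C(38, 3) · 2^{1 − 3} = 8436 · 1/4 = 2109.
Numerically: E[X] ≈ 2109.00000.

E[X] = C(38,3)·2^(1−C(3,2)) = 2109 ≈ 2109.00000.


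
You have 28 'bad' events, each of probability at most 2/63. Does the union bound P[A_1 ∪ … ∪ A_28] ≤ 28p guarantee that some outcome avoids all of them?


Union bound: P[∪_{i=1}^{28} A_i] ≤ Σ_i P[A_i] ≤ 28·p = 28·(2/63) = 8/9.
Numerically: 8/9 ≈ 0.88889.
Is 8/9 < 1? YES.
Since P[∪ A_i] ≤ 8/9 < 1, the complement has P[∩ A_i^c] ≥ 1 − 8/9 = 1/9 > 0, so some outcome avoids every A_i.

28·p = 8/9 ≈ 0.88889; existence CERTIFIED by the union bound.


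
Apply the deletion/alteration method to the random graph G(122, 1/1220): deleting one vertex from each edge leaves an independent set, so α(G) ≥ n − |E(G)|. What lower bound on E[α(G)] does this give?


E[|E(G)|] = C(122, 2)·p = 7381 · (1/1220) = 121/20.
E[α(G)] ≥ n − E[|E(G)|] = 122 − 121/20 = 2319/20.
Numerically: ≈ 115.9500.
(This is only a lower bound; the true E[α(G)] may be larger.)

E[α(G)] ≥ 2319/20 ≈ 115.9500.


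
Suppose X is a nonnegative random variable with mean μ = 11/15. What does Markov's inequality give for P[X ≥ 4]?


μ = E[X] = 11/15, a = 4.
Markov: P[X ≥ 4] ≤ μ/a = (11/15)/4 = 11/60.
Numerically: ≈ 0.1833.
(Since a = 4 > μ = 0.7333, the bound 11/60 is < 1 and informative.)

P[X ≥ 4] ≤ 11/60 ≈ 0.1833.


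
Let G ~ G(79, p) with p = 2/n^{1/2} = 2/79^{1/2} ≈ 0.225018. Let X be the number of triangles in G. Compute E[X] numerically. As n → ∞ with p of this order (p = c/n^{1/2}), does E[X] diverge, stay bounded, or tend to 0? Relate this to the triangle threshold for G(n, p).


Number of potential triangles: C(79, 3) = 79079.
Each occurs with probability p³ ≈ (0.225018)³ ≈ 1.13932952e-02.
By linearity: E[X] = C(79, 3)·p³ ≈ 79079 · 1.13932952e-02 ≈ 900.970391.
Since α = 1/2 < 1, p = c/n^{1/2} ≫ 1/n is above the triangle threshold p ~ 1/n. Asymptotically E[X] ~ (c³/6)·n^{3(1−α)} = (2³/6)·n^{1.5} → ∞; triangles are abundant w.h.p.

E[X] ≈ 900.970391; in regime p = Θ(1/n^{1/2}) E[X] diverges (above the triangle threshold p ~ 1/n).


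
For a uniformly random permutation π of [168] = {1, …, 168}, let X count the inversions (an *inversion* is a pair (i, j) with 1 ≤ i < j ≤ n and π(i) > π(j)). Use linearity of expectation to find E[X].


Write X = Σ X_I over the C(168, 2) = 14028 pairs i < j, with X_I the indicator of one inversion.
There are 14028 indicators.
For each fixed pair i < j, the values π(i) and π(j) are two distinct elements of {1, …, 168} in uniformly random order; by symmetry P[π(i) > π(j)] = 1/2.
By linearity: E[X] = 14028 · (1/2) = C(168, 2) · (1/2) = 14028/2 = 7014 ≈ 7014.000.

E[X] = 7014 = 7014.000.


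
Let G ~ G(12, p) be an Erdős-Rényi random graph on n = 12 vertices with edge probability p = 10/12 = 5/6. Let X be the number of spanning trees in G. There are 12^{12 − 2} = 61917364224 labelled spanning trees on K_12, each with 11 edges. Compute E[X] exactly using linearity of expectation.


K_12 has 12^{12 − 2} = 61917364224 labelled spanning trees.
For each such spanning tree H, let X_H = 1 if all 11 edges of H are present in G. Then P[X_H = 1] = p^{11} = (5/6)^{11} = 48828125/362797056.
By linearity: E[X] = Σ_H E[X_H] = 61917364224 · p^{11} = 61917364224 · 48828125/362797056 = 25000000000/3.
Numerically: E[X] ≈ 8.3333e+09.

E[X] = 61917364224 · (5/6)^{11} = 25000000000/3 ≈ 8.3333e+09.


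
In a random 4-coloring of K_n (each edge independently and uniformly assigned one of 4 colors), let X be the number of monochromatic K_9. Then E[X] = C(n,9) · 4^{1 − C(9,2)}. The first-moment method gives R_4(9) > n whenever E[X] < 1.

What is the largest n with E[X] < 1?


We need C(n, 9) · 4^{1 − 36} < 1, i.e. C(n, 9) < 4^{36 − 1} = 1180591620717411303424.
Check values of n near the boundary:
  n = 908: C(908, 9) = 1111058428637338083100; 1111058428637338083100 < 1180591620717411303424? YES
  n = 909: C(909, 9) = 1122169012923711463931; 1122169012923711463931 < 1180591620717411303424? YES
  n = 910: C(910, 9) = 1133378248346922788210; 1133378248346922788210 < 1180591620717411303424? YES
  n = 911: C(911, 9) = 1144686900492291197405; 1144686900492291197405 < 1180591620717411303424? YES
  n = 912: C(912, 9) = 1156095740032081475120; 1156095740032081475120 < 1180591620717411303424? YES
  n = 913: C(913, 9) = 1167605542753639808390; 1167605542753639808390 < 1180591620717411303424? YES
  n = 914: C(914, 9) = 1179217089587653905932; 1179217089587653905932 < 1180591620717411303424? YES
  n = 915: C(915, 9) = 1190931166636537885130; 1190931166636537885130 < 1180591620717411303424? NO
  n = 916: C(916, 9) = 1202748565202942340440; 1202748565202942340440 < 1180591620717411303424? NO
  n = 917: C(917, 9) = 1214670081818390006810; 1214670081818390006810 < 1180591620717411303424? NO
The largest n with C(n, 9) < 1180591620717411303424 is n = 914 (where E[X] = 294804272396913476483/295147905179352825856 ≈ 0.9988). Hence R_4(9) > 914, i.e. R_4(9) ≥ 915.

Largest n = 914; hence R_4(9) > 914.


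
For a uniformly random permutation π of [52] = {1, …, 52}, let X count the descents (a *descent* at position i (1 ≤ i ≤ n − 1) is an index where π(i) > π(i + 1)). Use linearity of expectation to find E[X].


Write X = Σ X_I over i = 1, …, 51, with X_I the indicator of one descent.
There are 51 indicators.
For each fixed i, the pair (π(i), π(i+1)) is a uniformly random ordered pair of distinct values from {1, …, 52}; by symmetry P[π(i) > π(i+1)] = 1/2.
By linearity: E[X] = 51 · (1/2) = (52 − 1) · (1/2) = 51/2 ≈ 25.500.

E[X] = 51/2 = 25.500.


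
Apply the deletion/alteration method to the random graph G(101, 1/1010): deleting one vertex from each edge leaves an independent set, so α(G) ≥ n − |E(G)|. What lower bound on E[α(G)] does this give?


E[|E(G)|] = C(101, 2)·p = 5050 · (1/1010) = 5.
E[α(G)] ≥ n − E[|E(G)|] = 101 − 5 = 96.
Numerically: ≈ 96.00000.
(This is only a lower bound; the true E[α(G)] may be larger.)

E[α(G)] ≥ 96 ≈ 96.00000.


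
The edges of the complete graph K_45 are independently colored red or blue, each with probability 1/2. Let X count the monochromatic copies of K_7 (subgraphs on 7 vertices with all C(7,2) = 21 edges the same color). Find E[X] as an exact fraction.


Let X = Σ_S X_S over the C(45, 7) = 45379620 subsets S of size 7, where X_S = 1 if the K_7 on S is monochromatic.
For a fixed S, the K_7 on S has C(7, 2) = 21 edges. P[all 21 edges red] = (1/2)^21, and likewise for blue, so P[monochromatic] = 2·(1/2)^21 = 2^{1 − 21} = 1/1048576.
By linearity of expectation: E[X] = C(45, 7) · 2^{1 − 21} = 45379620 · 1/1048576 = 11344905/262144.
Numerically: E[X] ≈ 43.277.

E[X] = C(45,7)·2^(1−C(7,2)) = 11344905/262144 ≈ 43.277.


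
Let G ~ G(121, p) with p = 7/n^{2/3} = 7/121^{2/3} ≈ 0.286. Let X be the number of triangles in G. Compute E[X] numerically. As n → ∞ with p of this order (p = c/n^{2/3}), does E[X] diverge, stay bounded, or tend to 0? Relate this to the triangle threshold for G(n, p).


Number of potential triangles: C(121, 3) = 287980.
Each occurs with probability p³ ≈ (0.286)³ ≈ 2.34274e-02.
By linearity: E[X] = C(121, 3)·p³ ≈ 287980 · 2.34274e-02 ≈ 6746.612.
Since α = 2/3 < 1, p = c/n^{2/3} ≫ 1/n is above the triangle threshold p ~ 1/n. Asymptotically E[X] ~ (c³/6)·n^{3(1−α)} = (7³/6)·n^{1} → ∞; triangles are abundant w.h.p.

E[X] ≈ 6746.612; in regime p = Θ(1/n^{2/3}) E[X] diverges (above the triangle threshold p ~ 1/n).


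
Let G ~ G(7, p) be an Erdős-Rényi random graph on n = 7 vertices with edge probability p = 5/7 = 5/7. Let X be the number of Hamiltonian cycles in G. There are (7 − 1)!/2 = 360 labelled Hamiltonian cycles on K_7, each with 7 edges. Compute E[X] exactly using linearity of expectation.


K_7 has (7 − 1)!/2 = 360 labelled Hamiltonian cycles.
For each such Hamiltonian cycle H, let X_H = 1 if all 7 edges of H are present in G. Then P[X_H = 1] = p^{7} = (5/7)^{7} = 78125/823543.
Summing the indicators: E[X] = Σ_H E[X_H] = 360 · p^{7} = 360 · 78125/823543 = 28125000/823543.
Numerically: E[X] ≈ 34.151.

E[X] = 360 · (5/7)^{7} = 28125000/823543 ≈ 34.151.


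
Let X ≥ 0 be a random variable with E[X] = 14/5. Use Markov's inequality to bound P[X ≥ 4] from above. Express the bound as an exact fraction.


μ = E[X] = 14/5, a = 4.
Markov: P[X ≥ 4] ≤ μ/a = (14/5)/4 = 7/10.
Numerically: ≈ 0.7000.
(Since a = 4 > μ = 2.8000, the bound 7/10 is < 1 and informative.)

P[X ≥ 4] ≤ 7/10 ≈ 0.7000.


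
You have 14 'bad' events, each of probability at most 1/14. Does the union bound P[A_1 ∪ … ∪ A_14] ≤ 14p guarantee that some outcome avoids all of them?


Union bound: P[∪_{i=1}^{14} A_i] ≤ Σ_i P[A_i] ≤ 14·p = 14·(1/14) = 1.
Numerically: 1 ≈ 1.000.
Is 1 < 1? NO.
Since the bound 1 is ≥ 1, the union bound is uninformative here; it does NOT by itself certify existence.

14·p = 1 ≈ 1.000; existence NOT certified by the union bound.


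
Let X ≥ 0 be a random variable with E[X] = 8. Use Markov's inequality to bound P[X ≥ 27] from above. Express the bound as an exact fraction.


μ = E[X] = 8, a = 27.
Markov: P[X ≥ 27] ≤ μ/a = (8)/27 = 8/27.
Numerically: ≈ 0.29630.
(Since a = 27 > μ = 8.00000, the bound 8/27 is < 1 and informative.)

P[X ≥ 27] ≤ 8/27 ≈ 0.29630.


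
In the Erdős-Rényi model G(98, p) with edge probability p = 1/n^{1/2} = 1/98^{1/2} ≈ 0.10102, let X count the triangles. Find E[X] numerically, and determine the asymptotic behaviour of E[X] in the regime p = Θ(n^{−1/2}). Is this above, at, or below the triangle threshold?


Number of potential triangles: C(98, 3) = 152096.
Each occurs with probability p³ ≈ (0.10102)³ ≈ 1.0307679e-03.
By linearity: E[X] = C(98, 3)·p³ ≈ 152096 · 1.0307679e-03 ≈ 156.77567.
Since α = 1/2 < 1, p = c/n^{1/2} ≫ 1/n is above the triangle threshold p ~ 1/n. Asymptotically E[X] ~ (c³/6)·n^{3(1−α)} = (1³/6)·n^{1.5} → ∞; triangles are abundant w.h.p.

E[X] ≈ 156.77567; in regime p = Θ(1/n^{1/2}) E[X] diverges (above the triangle threshold p ~ 1/n).


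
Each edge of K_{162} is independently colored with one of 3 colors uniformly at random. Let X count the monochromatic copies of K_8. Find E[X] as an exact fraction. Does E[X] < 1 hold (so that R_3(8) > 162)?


E[X] = C(162, 8) · 3^{1 − 28} = 9870758125020 · 3^{−27} = 9870758125020/7625597484987.
As a reduced fraction: E[X] = 121861211420/94143178827 ≈ 1.2944242.
Is E[X] < 1? NO.
Since E[X] ≥ 1, the first-moment bound is inconclusive at n = 162; it does NOT by itself certify R_3(8) > 162.

E[X] = 121861211420/94143178827 ≈ 1.2944242; E[X] ≥ 1; first-moment method inconclusive here.


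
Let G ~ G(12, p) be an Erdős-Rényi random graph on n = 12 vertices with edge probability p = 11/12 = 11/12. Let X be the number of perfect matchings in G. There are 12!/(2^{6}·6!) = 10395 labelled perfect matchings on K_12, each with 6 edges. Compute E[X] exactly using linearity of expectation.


K_12 has 12!/(2^{6}·6!) = 10395 labelled perfect matchings.
For each such perfect matching H, let X_H = 1 if all 6 edges of H are present in G. Then P[X_H = 1] = p^{6} = (11/12)^{6} = 1771561/2985984.
By linearity: E[X] = Σ_H E[X_H] = 10395 · p^{6} = 10395 · 1771561/2985984 = 682050985/110592.
Numerically: E[X] ≈ 6167.

E[X] = 10395 · (11/12)^{6} = 682050985/110592 ≈ 6167.


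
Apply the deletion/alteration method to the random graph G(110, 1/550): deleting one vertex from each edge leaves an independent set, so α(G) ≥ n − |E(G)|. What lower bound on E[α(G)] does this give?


E[|E(G)|] = C(110, 2)·p = 5995 · (1/550) = 109/10.
E[α(G)] ≥ n − E[|E(G)|] = 110 − 109/10 = 991/10.
Numerically: ≈ 99.1000.
(This is only a lower bound; the true E[α(G)] may be larger.)

E[α(G)] ≥ 991/10 ≈ 99.1000.


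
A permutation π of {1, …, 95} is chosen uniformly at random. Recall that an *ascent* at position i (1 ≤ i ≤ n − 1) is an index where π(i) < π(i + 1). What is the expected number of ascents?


Write X = Σ X_I over i = 1, …, 94, with X_I the indicator of one ascent.
There are 94 indicators.
For each fixed i, the pair (π(i), π(i+1)) is a uniformly random ordered pair of distinct values from {1, …, 95}; by symmetry P[π(i) < π(i+1)] = 1/2.
By linearity: E[X] = 94 · (1/2) = (95 − 1) · (1/2) = 47 ≈ 47.00000.

E[X] = 47 = 47.00000.


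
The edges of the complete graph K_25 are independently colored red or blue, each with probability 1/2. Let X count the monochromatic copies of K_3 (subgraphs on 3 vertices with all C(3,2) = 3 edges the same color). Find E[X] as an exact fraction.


Let X = Σ_S X_S over the C(25, 3) = 2300 subsets S of size 3, where X_S = 1 if the K_3 on S is monochromatic.
For a fixed S, the K_3 on S has C(3, 2) = 3 edges. P[all 3 edges red] = (1/2)^3, and likewise for blue, so P[monochromatic] = 2·(1/2)^3 = 2^{1 − 3} = 1/4.
Summing: E[X] = C(25, 3) · 2^{1 − 3} = 2300 · 1/4 = 575.
Numerically: E[X] ≈ 575.00000.

E[X] = C(25,3)·2^(1−C(3,2)) = 575 ≈ 575.00000.


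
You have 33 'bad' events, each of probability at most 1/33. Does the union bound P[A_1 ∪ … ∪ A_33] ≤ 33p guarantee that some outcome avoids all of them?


Union bound: P[∪_{i=1}^{33} A_i] ≤ Σ_i P[A_i] ≤ 33·p = 33·(1/33) = 1.
Numerically: 1 ≈ 1.00000.
Is 1 < 1? NO.
Since the bound 1 is ≥ 1, the union bound is uninformative here; it does NOT by itself certify existence.

33·p = 1 ≈ 1.00000; existence NOT certified by the union bound.


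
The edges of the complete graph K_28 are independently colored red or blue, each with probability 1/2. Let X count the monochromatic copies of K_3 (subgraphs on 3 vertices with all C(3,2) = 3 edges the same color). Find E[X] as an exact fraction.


Let X = Σ_S X_S over the C(28, 3) = 3276 subsets S of size 3, where X_S = 1 if the K_3 on S is monochromatic.
For a fixed S, the K_3 on S has C(3, 2) = 3 edges. P[all 3 edges red] = (1/2)^3, and likewise for blue, so P[monochromatic] = 2·(1/2)^3 = 2^{1 − 3} = 1/4.
By linearity: E[X] = C(28, 3) · 2^{1 − 3} = 3276 · 1/4 = 819.
Numerically: E[X] ≈ 819.00000.

E[X] = C(28,3)·2^(1−C(3,2)) = 819 ≈ 819.00000.


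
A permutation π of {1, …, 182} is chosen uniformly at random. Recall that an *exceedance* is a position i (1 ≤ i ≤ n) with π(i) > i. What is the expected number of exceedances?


Write X = Σ_{i=1}^{182} X_i, where X_i = 1_{π(i) > i}.
For each fixed i, π(i) is uniform over {1, …, 182} (marginal of a uniform permutation), so P[π(i) > i] = (n − i)/n. Summing: Σ_{i=1}^{182} (n − i)/n = (0 + 1 + … + 181)/182 = 182(182 − 1)/(2·182) = (182 − 1)/2.
Hence E[X] = Σ_{i=1}^{182} (182 − i)/182 = 181/2 ≈ 90.50000.

E[X] = 181/2 = 90.50000.


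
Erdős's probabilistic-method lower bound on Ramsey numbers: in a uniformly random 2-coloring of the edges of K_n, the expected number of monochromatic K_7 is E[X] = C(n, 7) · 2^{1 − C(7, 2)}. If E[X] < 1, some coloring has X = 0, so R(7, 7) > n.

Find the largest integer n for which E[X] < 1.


We need C(n, 7) · 2^{1 − 21} < 1, i.e. C(n, 7) < 2^{21 − 1} = 1048576.
Check values of n near the boundary:
  n = 21: C(21, 7) = 116280; 116280 < 1048576? YES
  n = 22: C(22, 7) = 170544; 170544 < 1048576? YES
  n = 23: C(23, 7) = 245157; 245157 < 1048576? YES
  n = 24: C(24, 7) = 346104; 346104 < 1048576? YES
  n = 25: C(25, 7) = 480700; 480700 < 1048576? YES
  n = 26: C(26, 7) = 657800; 657800 < 1048576? YES
  n = 27: C(27, 7) = 888030; 888030 < 1048576? YES
  n = 28: C(28, 7) = 1184040; 1184040 < 1048576? NO
The largest n with C(n, 7) < 1048576 is n = 27 (where E[X] = 444015/524288 ≈ 0.8468914). Hence R(7, 7) > 27, i.e. R(7, 7) ≥ 28.

Largest n = 27; hence R(7, 7) > 27.


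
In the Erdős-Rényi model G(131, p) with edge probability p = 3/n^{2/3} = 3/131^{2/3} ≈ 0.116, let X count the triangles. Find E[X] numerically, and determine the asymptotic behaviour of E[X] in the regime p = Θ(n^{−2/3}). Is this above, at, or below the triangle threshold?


Number of potential triangles: C(131, 3) = 366145.
Each occurs with probability p³ ≈ (0.116)³ ≈ 1.57333e-03.
By linearity: E[X] = C(131, 3)·p³ ≈ 366145 · 1.57333e-03 ≈ 576.069.
Since α = 2/3 < 1, p = c/n^{2/3} ≫ 1/n is above the triangle threshold p ~ 1/n. Asymptotically E[X] ~ (c³/6)·n^{3(1−α)} = (3³/6)·n^{1} → ∞; triangles are abundant w.h.p.

E[X] ≈ 576.069; in regime p = Θ(1/n^{2/3}) E[X] diverges (above the triangle threshold p ~ 1/n).


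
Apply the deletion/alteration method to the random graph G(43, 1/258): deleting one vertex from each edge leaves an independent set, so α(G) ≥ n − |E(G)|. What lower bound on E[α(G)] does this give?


E[|E(G)|] = C(43, 2)·p = 903 · (1/258) = 7/2.
E[α(G)] ≥ n − E[|E(G)|] = 43 − 7/2 = 79/2.
Numerically: ≈ 39.500.
(This is only a lower bound; the true E[α(G)] may be larger.)

E[α(G)] ≥ 79/2 ≈ 39.500.


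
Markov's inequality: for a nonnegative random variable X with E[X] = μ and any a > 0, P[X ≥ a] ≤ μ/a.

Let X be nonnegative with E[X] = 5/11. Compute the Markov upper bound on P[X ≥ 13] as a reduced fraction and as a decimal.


μ = E[X] = 5/11, a = 13.
Markov: P[X ≥ 13] ≤ μ/a = (5/11)/13 = 5/143.
Numerically: ≈ 0.0350.
(Since a = 13 > μ = 0.4545, the bound 5/143 is < 1 and informative.)

P[X ≥ 13] ≤ 5/143 ≈ 0.0350.


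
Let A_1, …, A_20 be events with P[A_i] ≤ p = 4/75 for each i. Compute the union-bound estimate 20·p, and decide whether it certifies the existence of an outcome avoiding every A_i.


Union bound: P[∪_{i=1}^{20} A_i] ≤ Σ_i P[A_i] ≤ 20·p = 20·(4/75) = 16/15.
Numerically: 16/15 ≈ 1.0667.
Is 16/15 < 1? NO.
Since the bound 16/15 is ≥ 1, the union bound is uninformative here; it does NOT by itself certify existence.

20·p = 16/15 ≈ 1.0667; existence NOT certified by the union bound.


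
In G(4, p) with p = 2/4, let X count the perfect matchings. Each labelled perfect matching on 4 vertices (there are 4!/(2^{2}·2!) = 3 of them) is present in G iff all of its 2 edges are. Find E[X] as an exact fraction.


K_4 has 4!/(2^{2}·2!) = 3 labelled perfect matchings.
For each such perfect matching H, let X_H = 1 if all 2 edges of H are present in G. Then P[X_H = 1] = p^{2} = (1/2)^{2} = 1/4.
By linearity: E[X] = Σ_H E[X_H] = 3 · p^{2} = 3 · 1/4 = 3/4.
Numerically: E[X] ≈ 0.75.

E[X] = 3 · (1/2)^{2} = 3/4 ≈ 0.75.


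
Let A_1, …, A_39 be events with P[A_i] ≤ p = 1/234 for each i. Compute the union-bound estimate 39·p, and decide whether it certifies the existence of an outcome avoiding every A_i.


Union bound: P[∪_{i=1}^{39} A_i] ≤ Σ_i P[A_i] ≤ 39·p = 39·(1/234) = 1/6.
Numerically: 1/6 ≈ 0.16667.
Is 1/6 < 1? YES.
Since P[∪ A_i] ≤ 1/6 < 1, the complement has P[∩ A_i^c] ≥ 1 − 1/6 = 5/6 > 0, so some outcome avoids every A_i.

39·p = 1/6 ≈ 0.16667; existence CERTIFIED by the union bound.


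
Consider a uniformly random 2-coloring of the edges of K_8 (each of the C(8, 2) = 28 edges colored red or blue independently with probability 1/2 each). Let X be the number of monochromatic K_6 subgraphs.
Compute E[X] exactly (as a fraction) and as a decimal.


Let X = Σ_S X_S over the C(8, 6) = 28 subsets S of size 6, where X_S = 1 if the K_6 on S is monochromatic.
For a fixed S, the K_6 on S has C(6, 2) = 15 edges. P[all 15 edges red] = (1/2)^15, and likewise for blue, so P[monochromatic] = 2·(1/2)^15 = 2^{1 − 15} = 1/16384.
Summing: E[X] = C(8, 6) · 2^{1 − 15} = 28 · 1/16384 = 7/4096.
Numerically: E[X] ≈ 0.002.

E[X] = C(8,6)·2^(1−C(6,2)) = 7/4096 ≈ 0.002.


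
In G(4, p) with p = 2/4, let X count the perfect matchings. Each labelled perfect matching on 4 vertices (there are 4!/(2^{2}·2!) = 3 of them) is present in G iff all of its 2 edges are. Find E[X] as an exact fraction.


K_4 has 4!/(2^{2}·2!) = 3 labelled perfect matchings.
For each such perfect matching H, let X_H = 1 if all 2 edges of H are present in G. Then P[X_H = 1] = p^{2} = (1/2)^{2} = 1/4.
Summing the indicators: E[X] = Σ_H E[X_H] = 3 · p^{2} = 3 · 1/4 = 3/4.
Numerically: E[X] ≈ 0.75.

E[X] = 3 · (1/2)^{2} = 3/4 ≈ 0.75.


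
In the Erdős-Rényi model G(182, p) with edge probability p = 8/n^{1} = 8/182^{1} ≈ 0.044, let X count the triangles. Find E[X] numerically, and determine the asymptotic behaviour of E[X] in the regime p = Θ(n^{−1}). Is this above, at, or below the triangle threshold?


Number of potential triangles: C(182, 3) = 988260.
Each occurs with probability p³ ≈ (0.044)³ ≈ 8.49290e-05.
By linearity: E[X] = C(182, 3)·p³ ≈ 988260 · 8.49290e-05 ≈ 83.932.
Here α = 1, so p = 8/n is exactly at the triangle threshold p ~ 1/n. Asymptotically E[X] → c³/6 = 8³/6 = 256/3 ≈ 85.333, a bounded constant. In this regime the triangle count is asymptotically Poisson(c³/6).

E[X] ≈ 83.932; in regime p = Θ(1/n^{1}) E[X] stays bounded (at the triangle threshold p ~ 1/n).


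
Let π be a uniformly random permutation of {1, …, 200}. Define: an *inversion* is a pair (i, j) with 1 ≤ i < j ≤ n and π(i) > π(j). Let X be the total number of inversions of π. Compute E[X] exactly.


Write X = Σ X_I over the C(200, 2) = 19900 pairs i < j, with X_I the indicator of one inversion.
There are 19900 indicators.
For each fixed pair i < j, the values π(i) and π(j) are two distinct elements of {1, …, 200} in uniformly random order; by symmetry P[π(i) > π(j)] = 1/2.
By linearity: E[X] = 19900 · (1/2) = C(200, 2) · (1/2) = 19900/2 = 9950 ≈ 9950.000.

E[X] = 9950 = 9950.000.


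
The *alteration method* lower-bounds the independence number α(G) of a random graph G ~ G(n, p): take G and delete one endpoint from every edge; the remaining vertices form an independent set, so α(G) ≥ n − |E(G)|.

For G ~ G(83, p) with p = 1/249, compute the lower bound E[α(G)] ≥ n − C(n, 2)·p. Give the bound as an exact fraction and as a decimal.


E[|E(G)|] = C(83, 2)·p = 3403 · (1/249) = 41/3.
E[α(G)] ≥ n − E[|E(G)|] = 83 − 41/3 = 208/3.
Numerically: ≈ 69.333333.
(This is only a lower bound; the true E[α(G)] may be larger.)

E[α(G)] ≥ 208/3 ≈ 69.333333.


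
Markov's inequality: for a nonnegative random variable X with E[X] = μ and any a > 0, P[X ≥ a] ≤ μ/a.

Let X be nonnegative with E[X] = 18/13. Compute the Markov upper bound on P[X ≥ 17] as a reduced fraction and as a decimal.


μ = E[X] = 18/13, a = 17.
Markov: P[X ≥ 17] ≤ μ/a = (18/13)/17 = 18/221.
Numerically: ≈ 0.081.
(Since a = 17 > μ = 1.385, the bound 18/221 is < 1 and informative.)

P[X ≥ 17] ≤ 18/221 ≈ 0.081.


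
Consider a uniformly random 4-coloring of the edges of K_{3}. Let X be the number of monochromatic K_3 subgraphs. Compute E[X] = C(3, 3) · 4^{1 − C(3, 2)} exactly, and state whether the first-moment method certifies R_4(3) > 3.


E[X] = C(3, 3) · 4^{1 − 3} = 1 · 4^{−2} = 1/16.
As a reduced fraction: E[X] = 1/16 ≈ 0.062500.
Is E[X] < 1? YES.
Since E[X] < 1, there exists a 4-coloring of K_{3} with no monochromatic K_3; hence R_4(3) > 3.

E[X] = 1/16 ≈ 0.062500; E[X] < 1, so R_4(3) > 3.


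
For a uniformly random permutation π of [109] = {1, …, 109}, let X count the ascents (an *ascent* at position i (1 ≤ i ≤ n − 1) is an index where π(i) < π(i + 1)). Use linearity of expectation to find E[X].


Write X = Σ X_I over i = 1, …, 108, with X_I the indicator of one ascent.
There are 108 indicators.
For each fixed i, the pair (π(i), π(i+1)) is a uniformly random ordered pair of distinct values from {1, …, 109}; by symmetry P[π(i) < π(i+1)] = 1/2.
By linearity: E[X] = 108 · (1/2) = (109 − 1) · (1/2) = 54 ≈ 54.0000.

E[X] = 54 = 54.0000.


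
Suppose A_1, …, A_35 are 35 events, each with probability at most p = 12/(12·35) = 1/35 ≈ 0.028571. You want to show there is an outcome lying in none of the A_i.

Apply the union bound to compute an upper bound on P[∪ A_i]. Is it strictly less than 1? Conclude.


Union bound: P[∪_{i=1}^{35} A_i] ≤ Σ_i P[A_i] ≤ 35·p = 35·(1/35) = 1.
Numerically: 1 ≈ 1.000000.
Is 1 < 1? NO.
Since the bound 1 is ≥ 1, the union bound is uninformative here; it does NOT by itself certify existence.

35·p = 1 ≈ 1.000000; existence NOT certified by the union bound.


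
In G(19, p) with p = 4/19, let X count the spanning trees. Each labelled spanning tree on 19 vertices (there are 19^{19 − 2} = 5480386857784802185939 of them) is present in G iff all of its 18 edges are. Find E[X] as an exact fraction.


K_19 has 19^{19 − 2} = 5480386857784802185939 labelled spanning trees.
For each such spanning tree H, let X_H = 1 if all 18 edges of H are present in G. Then P[X_H = 1] = p^{18} = (4/19)^{18} = 68719476736/104127350297911241532841.
By linearity: E[X] = Σ_H E[X_H] = 5480386857784802185939 · p^{18} = 5480386857784802185939 · 68719476736/104127350297911241532841 = 68719476736/19.
Numerically: E[X] ≈ 3.61681e+09.

E[X] = 5480386857784802185939 · (4/19)^{18} = 68719476736/19 ≈ 3.61681e+09.


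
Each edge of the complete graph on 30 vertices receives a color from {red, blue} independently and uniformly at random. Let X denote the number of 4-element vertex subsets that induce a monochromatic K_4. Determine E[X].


Let X = Σ_S X_S over the C(30, 4) = 27405 subsets S of size 4, where X_S = 1 if the K_4 on S is monochromatic.
For a fixed S, the K_4 on S has C(4, 2) = 6 edges. P[all 6 edges red] = (1/2)^6, and likewise for blue, so P[monochromatic] = 2·(1/2)^6 = 2^{1 − 6} = 1/32.
By linearity: E[X] = C(30, 4) · 2^{1 − 6} = 27405 · 1/32 = 27405/32.
Numerically: E[X] ≈ 856.406.

E[X] = C(30,4)·2^(1−C(4,2)) = 27405/32 ≈ 856.406.


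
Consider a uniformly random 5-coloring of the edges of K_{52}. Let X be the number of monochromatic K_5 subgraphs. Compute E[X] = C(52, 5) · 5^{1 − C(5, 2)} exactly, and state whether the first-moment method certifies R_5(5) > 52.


E[X] = C(52, 5) · 5^{1 − 10} = 2598960 · 5^{−9} = 2598960/1953125.
As a reduced fraction: E[X] = 519792/390625 ≈ 1.3306675.
Is E[X] < 1? NO.
Since E[X] ≥ 1, the first-moment bound is inconclusive at n = 52; it does NOT by itself certify R_5(5) > 52.

E[X] = 519792/390625 ≈ 1.3306675; E[X] ≥ 1; first-moment method inconclusive here.
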